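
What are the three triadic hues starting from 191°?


Triadic: equally spaced at 120° intervals
H1 = 191°
H2 = (191 + 120) mod 360 = 311°
H3 = (191 + 240) mod 360 = 71°
Triadic = 191°, 311°, 71°


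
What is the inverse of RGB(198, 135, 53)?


Invert: (255-R, 255-G, 255-B)
R: 255-198 = 57
G: 255-135 = 120
B: 255-53 = 202
= RGB(57, 120, 202)


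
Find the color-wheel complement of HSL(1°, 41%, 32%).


Complement = opposite side of color wheel = hue + 180°
H' = (1 + 180) mod 360 = 181°
S and L unchanged.
= HSL(181°, 41%, 32%)


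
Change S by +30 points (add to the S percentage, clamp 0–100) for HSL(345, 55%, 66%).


Original S = 55%
Adjustment = +30 percentage points
New S = 55 + (30) = 85
Clamp to [0, 100] → 85
= HSL(345°, 85%, 66%)


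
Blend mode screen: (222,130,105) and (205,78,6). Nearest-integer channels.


Screen: C = 255 - (255-A)×(255-B)/255, rounded to nearest integer
R: 255 - (255-222)×(255-205)/255 = 255 - 1650/255 ≈ 255 - 6.471 = 248.529 → 249
G: 255 - (255-130)×(255-78)/255 = 255 - 22125/255 ≈ 255 - 86.765 = 168.235 → 168
B: 255 - (255-105)×(255-6)/255 = 255 - 37350/255 ≈ 255 - 146.471 = 108.529 → 109
= RGB(249, 168, 109)


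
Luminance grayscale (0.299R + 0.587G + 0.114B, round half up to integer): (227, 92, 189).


Gray = 0.299×R + 0.587×G + 0.114×B
Gray = 0.299×227 + 0.587×92 + 0.114×189
Gray = 67.873 + 54.004 + 21.546
Gray = 143.423 → round half up → 143
Gray = 143


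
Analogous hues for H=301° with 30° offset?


Base hue: 301°
Left analog: (301 - 30) mod 360 = 271°
Right analog: (301 + 30) mod 360 = 331°
Analogous hues = 271° and 331°


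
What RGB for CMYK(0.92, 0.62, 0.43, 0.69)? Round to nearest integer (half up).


R = 255 × (1-C) × (1-K) = 255 × 0.08 × 0.31 = 6.324 → 6
G = 255 × (1-M) × (1-K) = 255 × 0.38 × 0.31 = 30.039 → 30
B = 255 × (1-Y) × (1-K) = 255 × 0.57 × 0.31 = 45.0585 → 45
= RGB(6, 30, 45)


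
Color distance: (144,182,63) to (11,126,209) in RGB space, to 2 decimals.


d = √[(R₁-R₂)² + (G₁-G₂)² + (B₁-B₂)²]
d = √[(144-11)² + (182-126)² + (63-209)²]
d = √[17689 + 3136 + 21316]
d = √42141
d ≈ 205.28


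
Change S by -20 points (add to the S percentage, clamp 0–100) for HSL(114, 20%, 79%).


Original S = 20%
Adjustment = -20 percentage points
New S = 20 + (-20) = 0
Clamp to [0, 100] → 0
= HSL(114°, 0%, 79%)


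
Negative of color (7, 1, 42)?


Invert: (255-R, 255-G, 255-B)
R: 255-7 = 248
G: 255-1 = 254
B: 255-42 = 213
= RGB(248, 254, 213)


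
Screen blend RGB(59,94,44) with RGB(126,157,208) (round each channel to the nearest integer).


Screen: C = 255 - (255-A)×(255-B)/255, rounded to nearest integer
R: 255 - (255-59)×(255-126)/255 = 255 - 25284/255 ≈ 255 - 99.153 = 155.847 → 156
G: 255 - (255-94)×(255-157)/255 = 255 - 15778/255 ≈ 255 - 61.875 = 193.125 → 193
B: 255 - (255-44)×(255-208)/255 = 255 - 9917/255 ≈ 255 - 38.890 = 216.110 → 216
= RGB(156, 193, 216)


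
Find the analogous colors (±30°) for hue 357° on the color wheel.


Base hue: 357°
Left analog: (357 - 30) mod 360 = 327°
Right analog: (357 + 30) mod 360 = 27°
Analogous hues = 327° and 27°


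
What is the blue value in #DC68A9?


Color: #DC68A9
R = DC = 220
G = 68 = 104
B = A9 = 169
Blue = 169


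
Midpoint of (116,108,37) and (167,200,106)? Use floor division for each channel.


Midpoint: each channel = ⌊(C₁+C₂)/2⌋
R: ⌊(116+167)/2⌋ = 141
G: ⌊(108+200)/2⌋ = 154
B: ⌊(37+106)/2⌋ = 71
= RGB(141, 154, 71)


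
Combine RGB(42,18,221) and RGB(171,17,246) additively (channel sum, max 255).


Additive: each channel = min(255, C₁+C₂)
R: 42+171 = 213 → 213
G: 18+17 = 35 → 35
B: 221+246 = 467 → 255
= RGB(213, 35, 255)


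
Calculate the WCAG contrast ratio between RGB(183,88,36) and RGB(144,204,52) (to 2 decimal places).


Linearize each sRGB channel c=v/255: c/12.92 if c ≤ 0.04045 else ((c+0.055)/1.055)^2.4
L = 0.2126×R_lin + 0.7152×G_lin + 0.0722×B_lin
Color 1 (183,88,36):
  R=183: 183/255≈0.7176 > 0.04045 → ((0.7176+0.055)/1.055)^2.4 ≈ 0.47353
  G=88: 88/255≈0.3451 > 0.04045 → ((0.3451+0.055)/1.055)^2.4 ≈ 0.09759
  B=36: 36/255≈0.1412 > 0.04045 → ((0.1412+0.055)/1.055)^2.4 ≈ 0.01764
  L1 = 0.2126×0.47353 + 0.7152×0.09759 + 0.0722×0.01764 ≈ 0.17174
Color 2 (144,204,52):
  R=144: 144/255≈0.5647 > 0.04045 → ((0.5647+0.055)/1.055)^2.4 ≈ 0.27889
  G=204: 204/255≈0.8000 > 0.04045 → ((0.8000+0.055)/1.055)^2.4 ≈ 0.60383
  B=52: 52/255≈0.2039 > 0.04045 → ((0.2039+0.055)/1.055)^2.4 ≈ 0.03434
  L2 = 0.2126×0.27889 + 0.7152×0.60383 + 0.0722×0.03434 ≈ 0.49363
Lighter = 0.49363, Darker = 0.17174
Ratio = (L_lighter + 0.05) / (L_darker + 0.05)
Ratio = (0.49363 + 0.05) / (0.17174 + 0.05) = 0.54363 / 0.22174 ≈ 2.4516
Ratio ≈ 2.45:1


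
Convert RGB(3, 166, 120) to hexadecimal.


R = 3 → 03 (hex)
G = 166 → A6 (hex)
B = 120 → 78 (hex)
Hex = #03A678


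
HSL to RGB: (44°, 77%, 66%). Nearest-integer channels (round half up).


H=44°, S=0.77, L=0.66
C = (1-|2L-1|)×S = (1-|0.32|)×0.77 = 0.5236
H' = H/60 = 44/60 ≈ 0.7333; X = C×(1-|H' mod 2 - 1|) ≈ 0.3840
m = L - C/2 = 0.66 - 0.2618 = 0.3982
Sector ⌊H'⌋ = 0 → (R',G',B') = (0.5236, ≈0.3840, 0.0)
RGB = ((R'+m)×255, (G'+m)×255, (B'+m)×255) = (235.059, 199.4542, 101.541)
Round half up → RGB(235, 199, 102)


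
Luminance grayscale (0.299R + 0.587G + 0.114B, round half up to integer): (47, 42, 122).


Gray = 0.299×R + 0.587×G + 0.114×B
Gray = 0.299×47 + 0.587×42 + 0.114×122
Gray = 14.053 + 24.654 + 13.908
Gray = 52.615 → round half up → 53
Gray = 53


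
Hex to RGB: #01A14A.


01 → 1 (R)
A1 → 161 (G)
4A → 74 (B)
= RGB(1, 161, 74)


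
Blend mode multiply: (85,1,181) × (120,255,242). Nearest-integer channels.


Multiply: C = A×B/255, rounded to nearest integer
R: 85×120/255 = 10200/255 ≈ 40.000 → 40
G: 1×255/255 = 255/255 ≈ 1.000 → 1
B: 181×242/255 = 43802/255 ≈ 171.773 → 172
= RGB(40, 1, 172)


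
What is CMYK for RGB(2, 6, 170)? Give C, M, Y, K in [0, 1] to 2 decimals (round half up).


R'=2/255≈0.0078, G'=6/255≈0.0235, B'=170/255≈0.6667
K = 1 - max(R',G',B') = 1 - 170/255 = 85/255 = 0.33333… → 0.33
(1-R'-K)/(1-K) simplifies to (max-R)/max with max = 170:
C = (170-2)/170 = 168/170 = 0.98823… → 0.99
M = (170-6)/170 = 164/170 = 0.96470… → 0.96
Y = (170-170)/170 = 0/170 = 0 → 0.00
= CMYK(0.99, 0.96, 0.00, 0.33)


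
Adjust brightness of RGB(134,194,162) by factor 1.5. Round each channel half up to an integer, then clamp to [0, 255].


Multiply each channel by 1.5, round half up, clamp to [0, 255]
R: 134×1.5 = 201
G: 194×1.5 = 291 → clamp → 255
B: 162×1.5 = 243
= RGB(201, 255, 243)


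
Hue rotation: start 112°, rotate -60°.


New hue = (H + rotation) mod 360
New hue = (112 -60) mod 360
= 52 mod 360
= 52°


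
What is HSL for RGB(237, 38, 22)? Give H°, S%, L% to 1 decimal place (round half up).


Normalize: R'=237/255≈0.9294, G'=38/255≈0.1490, B'=22/255≈0.0863
Max=237/255, Min=22/255, Δ=Max-Min=215/255
L = (Max+Min)/2 = (237+22)/510 = 259/510 = 0.50784… → L = 50.8%
L > 0.5 → S = Δ/(2-Max-Min) = 215/(510-237-22) = 215/251 = 0.85657… → S = 85.7%
(the 1/255 factors cancel in S and H, so raw channel differences can be used)
Max is R' → H = 60 × (((G-B)/Δ) mod 6) = 60 × (((38-22)/215) mod 6)
  16/215 = 0.0744…
  H = 60 × 0.0744… = 4.465…° → H = 4.5°
= HSL(4.5°, 85.7%, 50.8%)


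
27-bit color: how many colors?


Colors = 2^bits = 2^27
= 134,217,728 colors


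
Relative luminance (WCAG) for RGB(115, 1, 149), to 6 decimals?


Linearize each channel (sRGB transfer function): c = v/255; c_lin = c/12.92 if c ≤ 0.04045, else ((c+0.055)/1.055)^2.4
  R: 115/255 ≈ 0.450980 > 0.04045 → ((0.450980+0.055)/1.055)^2.4 ≈ 0.171441
  G: 1/255 ≈ 0.003922 ≤ 0.04045 → 0.003922/12.92 ≈ 0.000304
  B: 149/255 ≈ 0.584314 > 0.04045 → ((0.584314+0.055)/1.055)^2.4 ≈ 0.300544
R_lin = 0.171441, G_lin = 0.000304, B_lin = 0.300544
L = 0.2126×R + 0.7152×G + 0.0722×B
L = 0.2126×0.171441 + 0.7152×0.000304 + 0.0722×0.300544
L ≈ 0.058365


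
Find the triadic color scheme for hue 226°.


Triadic: equally spaced at 120° intervals
H1 = 226°
H2 = (226 + 120) mod 360 = 346°
H3 = (226 + 240) mod 360 = 106°
Triadic = 226°, 346°, 106°


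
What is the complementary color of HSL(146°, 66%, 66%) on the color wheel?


Complement = opposite side of color wheel = hue + 180°
H' = (146 + 180) mod 360 = 326°
S and L unchanged.
= HSL(326°, 66%, 66%)


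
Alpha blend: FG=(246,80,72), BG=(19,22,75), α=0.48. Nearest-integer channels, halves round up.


C = α×F + (1-α)×B, with 1-α = 0.52
R: 0.48×246 + 0.52×19 = 118.08 + 9.88 = 127.96 → 128
G: 0.48×80 + 0.52×22 = 38.40 + 11.44 = 49.84 → 50
B: 0.48×72 + 0.52×75 = 34.56 + 39.00 = 73.56 → 74
= RGB(128, 50, 74)


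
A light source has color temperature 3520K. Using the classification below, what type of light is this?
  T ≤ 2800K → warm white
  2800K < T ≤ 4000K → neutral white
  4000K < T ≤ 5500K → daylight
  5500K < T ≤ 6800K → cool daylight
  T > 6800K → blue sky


Temperature: 3520K
2800K < 3520K ≤ 4000K → neutral white
Classification: neutral white


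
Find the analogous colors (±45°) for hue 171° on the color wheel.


Base hue: 171°
Left analog: (171 - 45) mod 360 = 126°
Right analog: (171 + 45) mod 360 = 216°
Analogous hues = 126° and 216°


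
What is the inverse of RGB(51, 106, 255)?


Invert: (255-R, 255-G, 255-B)
R: 255-51 = 204
G: 255-106 = 149
B: 255-255 = 0
= RGB(204, 149, 0)


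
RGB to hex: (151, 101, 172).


R = 151 → 97 (hex)
G = 101 → 65 (hex)
B = 172 → AC (hex)
Hex = #9765AC


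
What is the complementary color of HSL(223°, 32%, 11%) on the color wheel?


Complement = opposite side of color wheel = hue + 180°
H' = (223 + 180) mod 360 = 43°
S and L unchanged.
= HSL(43°, 32%, 11%)


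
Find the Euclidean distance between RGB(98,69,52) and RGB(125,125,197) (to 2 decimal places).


d = √[(R₁-R₂)² + (G₁-G₂)² + (B₁-B₂)²]
d = √[(98-125)² + (69-125)² + (52-197)²]
d = √[729 + 3136 + 21025]
d = √24890
d ≈ 157.77


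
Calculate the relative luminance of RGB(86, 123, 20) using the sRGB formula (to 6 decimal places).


Linearize each channel (sRGB transfer function): c = v/255; c_lin = c/12.92 if c ≤ 0.04045, else ((c+0.055)/1.055)^2.4
  R: 86/255 ≈ 0.337255 > 0.04045 → ((0.337255+0.055)/1.055)^2.4 ≈ 0.093059
  G: 123/255 ≈ 0.482353 > 0.04045 → ((0.482353+0.055)/1.055)^2.4 ≈ 0.198069
  B: 20/255 ≈ 0.078431 > 0.04045 → ((0.078431+0.055)/1.055)^2.4 ≈ 0.006995
R_lin = 0.093059, G_lin = 0.198069, B_lin = 0.006995
L = 0.2126×R + 0.7152×G + 0.0722×B
L = 0.2126×0.093059 + 0.7152×0.198069 + 0.0722×0.006995
L ≈ 0.161949


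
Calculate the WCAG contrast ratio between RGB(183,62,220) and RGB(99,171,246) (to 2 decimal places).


Linearize each sRGB channel c=v/255: c/12.92 if c ≤ 0.04045 else ((c+0.055)/1.055)^2.4
L = 0.2126×R_lin + 0.7152×G_lin + 0.0722×B_lin
Color 1 (183,62,220):
  R=183: 183/255≈0.7176 > 0.04045 → ((0.7176+0.055)/1.055)^2.4 ≈ 0.47353
  G=62: 62/255≈0.2431 > 0.04045 → ((0.2431+0.055)/1.055)^2.4 ≈ 0.04817
  B=220: 220/255≈0.8627 > 0.04045 → ((0.8627+0.055)/1.055)^2.4 ≈ 0.71569
  L1 = 0.2126×0.47353 + 0.7152×0.04817 + 0.0722×0.71569 ≈ 0.18680
Color 2 (99,171,246):
  R=99: 99/255≈0.3882 > 0.04045 → ((0.3882+0.055)/1.055)^2.4 ≈ 0.12477
  G=171: 171/255≈0.6706 > 0.04045 → ((0.6706+0.055)/1.055)^2.4 ≈ 0.40724
  B=246: 246/255≈0.9647 > 0.04045 → ((0.9647+0.055)/1.055)^2.4 ≈ 0.92158
  L2 = 0.2126×0.12477 + 0.7152×0.40724 + 0.0722×0.92158 ≈ 0.38432
Lighter = 0.38432, Darker = 0.18680
Ratio = (L_lighter + 0.05) / (L_darker + 0.05)
Ratio = (0.38432 + 0.05) / (0.18680 + 0.05) = 0.43432 / 0.23680 ≈ 1.8341
Ratio ≈ 1.83:1


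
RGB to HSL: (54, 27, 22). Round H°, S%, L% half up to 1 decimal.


Normalize: R'=54/255≈0.2118, G'=27/255≈0.1059, B'=22/255≈0.0863
Max=54/255, Min=22/255, Δ=Max-Min=32/255
L = (Max+Min)/2 = (54+22)/510 = 76/510 = 0.14901… → L = 14.9%
L ≤ 0.5 → S = Δ/(Max+Min) = 32/(54+22) = 32/76 = 0.42105… → S = 42.1%
(the 1/255 factors cancel in S and H, so raw channel differences can be used)
Max is R' → H = 60 × (((G-B)/Δ) mod 6) = 60 × (((27-22)/32) mod 6)
  5/32 = 0.1562…
  H = 60 × 0.1562… = 9.375° → H = 9.4°
= HSL(9.4°, 42.1%, 14.9%)


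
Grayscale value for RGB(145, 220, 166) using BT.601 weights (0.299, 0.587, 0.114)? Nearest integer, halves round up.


Gray = 0.299×R + 0.587×G + 0.114×B
Gray = 0.299×145 + 0.587×220 + 0.114×166
Gray = 43.355 + 129.140 + 18.924
Gray = 191.419 → round half up → 191
Gray = 191


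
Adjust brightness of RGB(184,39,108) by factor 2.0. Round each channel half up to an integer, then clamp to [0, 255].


Multiply each channel by 2.0, round half up, clamp to [0, 255]
R: 184×2.0 = 368 → clamp → 255
G: 39×2.0 = 78
B: 108×2.0 = 216
= RGB(255, 78, 216)


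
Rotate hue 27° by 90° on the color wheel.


New hue = (H + rotation) mod 360
New hue = (27 + 90) mod 360
= 117 mod 360
= 117°


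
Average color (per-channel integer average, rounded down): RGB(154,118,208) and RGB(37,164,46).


Midpoint: each channel = ⌊(C₁+C₂)/2⌋
R: ⌊(154+37)/2⌋ = 95
G: ⌊(118+164)/2⌋ = 141
B: ⌊(208+46)/2⌋ = 127
= RGB(95, 141, 127)


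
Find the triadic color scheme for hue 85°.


Triadic: equally spaced at 120° intervals
H1 = 85°
H2 = (85 + 120) mod 360 = 205°
H3 = (85 + 240) mod 360 = 325°
Triadic = 85°, 205°, 325°


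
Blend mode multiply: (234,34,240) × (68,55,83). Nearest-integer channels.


Multiply: C = A×B/255, rounded to nearest integer
R: 234×68/255 = 15912/255 ≈ 62.400 → 62
G: 34×55/255 = 1870/255 ≈ 7.333 → 7
B: 240×83/255 = 19920/255 ≈ 78.118 → 78
= RGB(62, 7, 78)


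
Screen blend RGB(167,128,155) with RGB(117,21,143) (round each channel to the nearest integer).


Screen: C = 255 - (255-A)×(255-B)/255, rounded to nearest integer
R: 255 - (255-167)×(255-117)/255 = 255 - 12144/255 ≈ 255 - 47.624 = 207.376 → 207
G: 255 - (255-128)×(255-21)/255 = 255 - 29718/255 ≈ 255 - 116.541 = 138.459 → 138
B: 255 - (255-155)×(255-143)/255 = 255 - 11200/255 ≈ 255 - 43.922 = 211.078 → 211
= RGB(207, 138, 211)


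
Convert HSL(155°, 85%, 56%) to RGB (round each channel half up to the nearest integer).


H=155°, S=0.85, L=0.56
C = (1-|2L-1|)×S = (1-|0.12|)×0.85 = 0.748
H' = H/60 = 155/60 ≈ 2.5833; X = C×(1-|H' mod 2 - 1|) ≈ 0.4363
m = L - C/2 = 0.56 - 0.374 = 0.186
Sector ⌊H'⌋ = 2 → (R',G',B') = (0.0, 0.748, ≈0.4363)
RGB = ((R'+m)×255, (G'+m)×255, (B'+m)×255) = (47.43, 238.17, 158.695)
Round half up → RGB(47, 238, 159)


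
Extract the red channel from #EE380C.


Color: #EE380C
R = EE = 238
G = 38 = 56
B = 0C = 12
Red = 238


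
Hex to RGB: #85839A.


85 → 133 (R)
83 → 131 (G)
9A → 154 (B)
= RGB(133, 131, 154)


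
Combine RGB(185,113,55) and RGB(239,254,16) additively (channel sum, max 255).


Additive: each channel = min(255, C₁+C₂)
R: 185+239 = 424 → 255
G: 113+254 = 367 → 255
B: 55+16 = 71 → 71
= RGB(255, 255, 71)


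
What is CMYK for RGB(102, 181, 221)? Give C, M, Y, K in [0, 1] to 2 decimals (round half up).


R'=102/255≈0.4000, G'=181/255≈0.7098, B'=221/255≈0.8667
K = 1 - max(R',G',B') = 1 - 221/255 = 34/255 = 0.13333… → 0.13
(1-R'-K)/(1-K) simplifies to (max-R)/max with max = 221:
C = (221-102)/221 = 119/221 = 0.53846… → 0.54
M = (221-181)/221 = 40/221 = 0.18099… → 0.18
Y = (221-221)/221 = 0/221 = 0 → 0.00
= CMYK(0.54, 0.18, 0.00, 0.13)


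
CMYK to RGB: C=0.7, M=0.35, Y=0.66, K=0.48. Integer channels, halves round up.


R = 255 × (1-C) × (1-K) = 255 × 0.30 × 0.52 = 39.78 → 40
G = 255 × (1-M) × (1-K) = 255 × 0.65 × 0.52 = 86.19 → 86
B = 255 × (1-Y) × (1-K) = 255 × 0.34 × 0.52 = 45.084 → 45
= RGB(40, 86, 45)


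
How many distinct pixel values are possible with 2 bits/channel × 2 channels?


Total bits = 2 bits/channel × 2 channels = 4 bits
Distinct pixel values = 2^4
= 16 pixel values


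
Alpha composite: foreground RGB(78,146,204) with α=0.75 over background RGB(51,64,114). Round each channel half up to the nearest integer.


C = α×F + (1-α)×B, with 1-α = 0.25
R: 0.75×78 + 0.25×51 = 58.50 + 12.75 = 71.25 → 71
G: 0.75×146 + 0.25×64 = 109.50 + 16.00 = 125.50 → 126
B: 0.75×204 + 0.25×114 = 153.00 + 28.50 = 181.50 → 182
= RGB(71, 126, 182)


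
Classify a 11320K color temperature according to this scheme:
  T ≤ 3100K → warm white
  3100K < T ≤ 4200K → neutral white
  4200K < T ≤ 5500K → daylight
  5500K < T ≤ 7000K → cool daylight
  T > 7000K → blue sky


Temperature: 11320K
11320K > 7000K → blue sky
Classification: blue sky


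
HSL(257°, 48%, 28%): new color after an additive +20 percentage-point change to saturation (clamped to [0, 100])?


Original S = 48%
Adjustment = +20 percentage points
New S = 48 + (20) = 68
Clamp to [0, 100] → 68
= HSL(257°, 68%, 28%)


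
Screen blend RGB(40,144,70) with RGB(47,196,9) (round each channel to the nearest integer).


Screen: C = 255 - (255-A)×(255-B)/255, rounded to nearest integer
R: 255 - (255-40)×(255-47)/255 = 255 - 44720/255 ≈ 255 - 175.373 = 79.627 → 80
G: 255 - (255-144)×(255-196)/255 = 255 - 6549/255 ≈ 255 - 25.682 = 229.318 → 229
B: 255 - (255-70)×(255-9)/255 = 255 - 45510/255 ≈ 255 - 178.471 = 76.529 → 77
= RGB(80, 229, 77)


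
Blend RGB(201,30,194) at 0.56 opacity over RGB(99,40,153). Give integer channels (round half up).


C = α×F + (1-α)×B, with 1-α = 0.44
R: 0.56×201 + 0.44×99 = 112.56 + 43.56 = 156.12 → 156
G: 0.56×30 + 0.44×40 = 16.80 + 17.60 = 34.40 → 34
B: 0.56×194 + 0.44×153 = 108.64 + 67.32 = 175.96 → 176
= RGB(156, 34, 176)


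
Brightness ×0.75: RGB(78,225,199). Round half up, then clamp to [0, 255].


Multiply each channel by 0.75, round half up, clamp to [0, 255]
R: 78×0.75 = 58.5 → round → 59
G: 225×0.75 = 168.75 → round → 169
B: 199×0.75 = 149.25 → round → 149
= RGB(59, 169, 149)


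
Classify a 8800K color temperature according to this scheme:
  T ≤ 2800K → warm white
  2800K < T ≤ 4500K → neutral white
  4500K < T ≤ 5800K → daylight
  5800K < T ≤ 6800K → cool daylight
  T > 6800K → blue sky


Temperature: 8800K
8800K > 6800K → blue sky
Classification: blue sky


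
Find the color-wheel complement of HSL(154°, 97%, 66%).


Complement = opposite side of color wheel = hue + 180°
H' = (154 + 180) mod 360 = 334°
S and L unchanged.
= HSL(334°, 97%, 66%)


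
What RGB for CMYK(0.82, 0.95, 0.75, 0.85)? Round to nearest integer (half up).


R = 255 × (1-C) × (1-K) = 255 × 0.18 × 0.15 = 6.885 → 7
G = 255 × (1-M) × (1-K) = 255 × 0.05 × 0.15 = 1.9125 → 2
B = 255 × (1-Y) × (1-K) = 255 × 0.25 × 0.15 = 9.5625 → 10
= RGB(7, 2, 10)


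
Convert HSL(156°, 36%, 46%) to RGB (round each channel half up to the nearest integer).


H=156°, S=0.36, L=0.46
C = (1-|2L-1|)×S = (1-|-0.08|)×0.36 = 0.3312
H' = H/60 = 156/60 ≈ 2.6000; X = C×(1-|H' mod 2 - 1|) = 0.19872
m = L - C/2 = 0.46 - 0.1656 = 0.2944
Sector ⌊H'⌋ = 2 → (R',G',B') = (0.0, 0.3312, 0.19872)
RGB = ((R'+m)×255, (G'+m)×255, (B'+m)×255) = (75.072, 159.528, 125.7456)
Round half up → RGB(75, 160, 126)


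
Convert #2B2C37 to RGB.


2B → 43 (R)
2C → 44 (G)
37 → 55 (B)
= RGB(43, 44, 55)


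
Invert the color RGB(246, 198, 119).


Invert: (255-R, 255-G, 255-B)
R: 255-246 = 9
G: 255-198 = 57
B: 255-119 = 136
= RGB(9, 57, 136)


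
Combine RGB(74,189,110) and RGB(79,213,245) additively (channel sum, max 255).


Additive: each channel = min(255, C₁+C₂)
R: 74+79 = 153 → 153
G: 189+213 = 402 → 255
B: 110+245 = 355 → 255
= RGB(153, 255, 255)


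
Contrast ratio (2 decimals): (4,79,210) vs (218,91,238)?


Linearize each sRGB channel c=v/255: c/12.92 if c ≤ 0.04045 else ((c+0.055)/1.055)^2.4
L = 0.2126×R_lin + 0.7152×G_lin + 0.0722×B_lin
Color 1 (4,79,210):
  R=4: 4/255≈0.0157 ≤ 0.04045 → 0.0157/12.92 ≈ 0.00121
  G=79: 79/255≈0.3098 > 0.04045 → ((0.3098+0.055)/1.055)^2.4 ≈ 0.07819
  B=210: 210/255≈0.8235 > 0.04045 → ((0.8235+0.055)/1.055)^2.4 ≈ 0.64448
  L1 = 0.2126×0.00121 + 0.7152×0.07819 + 0.0722×0.64448 ≈ 0.10271
Color 2 (218,91,238):
  R=218: 218/255≈0.8549 > 0.04045 → ((0.8549+0.055)/1.055)^2.4 ≈ 0.70110
  G=91: 91/255≈0.3569 > 0.04045 → ((0.3569+0.055)/1.055)^2.4 ≈ 0.10462
  B=238: 238/255≈0.9333 > 0.04045 → ((0.9333+0.055)/1.055)^2.4 ≈ 0.85499
  L2 = 0.2126×0.70110 + 0.7152×0.10462 + 0.0722×0.85499 ≈ 0.28561
Lighter = 0.28561, Darker = 0.10271
Ratio = (L_lighter + 0.05) / (L_darker + 0.05)
Ratio = (0.28561 + 0.05) / (0.10271 + 0.05) = 0.33561 / 0.15271 ≈ 2.1977
Ratio ≈ 2.20:1


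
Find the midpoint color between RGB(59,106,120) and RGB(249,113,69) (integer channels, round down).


Midpoint: each channel = ⌊(C₁+C₂)/2⌋
R: ⌊(59+249)/2⌋ = 154
G: ⌊(106+113)/2⌋ = 109
B: ⌊(120+69)/2⌋ = 94
= RGB(154, 109, 94)


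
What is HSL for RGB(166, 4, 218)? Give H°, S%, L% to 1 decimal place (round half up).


Normalize: R'=166/255≈0.6510, G'=4/255≈0.0157, B'=218/255≈0.8549
Max=218/255, Min=4/255, Δ=Max-Min=214/255
L = (Max+Min)/2 = (218+4)/510 = 222/510 = 0.43529… → L = 43.5%
L ≤ 0.5 → S = Δ/(Max+Min) = 214/(218+4) = 214/222 = 0.96396… → S = 96.4%
(the 1/255 factors cancel in S and H, so raw channel differences can be used)
Max is B' → H = 60 × ((R-G)/Δ + 4) = 60 × ((166-4)/214 + 4)
  162/214 + 4 = 0.7570… + 4 = 4.7570…
  H = 60 × 4.7570… = 285.420…° → H = 285.4°
= HSL(285.4°, 96.4%, 43.5%)


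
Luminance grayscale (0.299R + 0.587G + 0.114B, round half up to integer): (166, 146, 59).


Gray = 0.299×R + 0.587×G + 0.114×B
Gray = 0.299×166 + 0.587×146 + 0.114×59
Gray = 49.634 + 85.702 + 6.726
Gray = 142.062 → round half up → 142
Gray = 142


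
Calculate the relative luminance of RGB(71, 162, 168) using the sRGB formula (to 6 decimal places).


Linearize each channel (sRGB transfer function): c = v/255; c_lin = c/12.92 if c ≤ 0.04045, else ((c+0.055)/1.055)^2.4
  R: 71/255 ≈ 0.278431 > 0.04045 → ((0.278431+0.055)/1.055)^2.4 ≈ 0.063010
  G: 162/255 ≈ 0.635294 > 0.04045 → ((0.635294+0.055)/1.055)^2.4 ≈ 0.361307
  B: 168/255 ≈ 0.658824 > 0.04045 → ((0.658824+0.055)/1.055)^2.4 ≈ 0.391572
R_lin = 0.063010, G_lin = 0.361307, B_lin = 0.391572
L = 0.2126×R + 0.7152×G + 0.0722×B
L = 0.2126×0.063010 + 0.7152×0.361307 + 0.0722×0.391572
L ≈ 0.300074


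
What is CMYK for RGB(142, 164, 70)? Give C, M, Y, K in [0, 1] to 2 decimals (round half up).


R'=142/255≈0.5569, G'=164/255≈0.6431, B'=70/255≈0.2745
K = 1 - max(R',G',B') = 1 - 164/255 = 91/255 = 0.35686… → 0.36
(1-R'-K)/(1-K) simplifies to (max-R)/max with max = 164:
C = (164-142)/164 = 22/164 = 0.13414… → 0.13
M = (164-164)/164 = 0/164 = 0 → 0.00
Y = (164-70)/164 = 94/164 = 0.57317… → 0.57
= CMYK(0.13, 0.00, 0.57, 0.36)


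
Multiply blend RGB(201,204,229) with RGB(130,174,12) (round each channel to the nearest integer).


Multiply: C = A×B/255, rounded to nearest integer
R: 201×130/255 = 26130/255 ≈ 102.471 → 102
G: 204×174/255 = 35496/255 ≈ 139.200 → 139
B: 229×12/255 = 2748/255 ≈ 10.776 → 11
= RGB(102, 139, 11)


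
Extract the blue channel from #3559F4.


Color: #3559F4
R = 35 = 53
G = 59 = 89
B = F4 = 244
Blue = 244


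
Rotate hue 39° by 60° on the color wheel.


New hue = (H + rotation) mod 360
New hue = (39 + 60) mod 360
= 99 mod 360
= 99°


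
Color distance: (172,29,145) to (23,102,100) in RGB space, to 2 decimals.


d = √[(R₁-R₂)² + (G₁-G₂)² + (B₁-B₂)²]
d = √[(172-23)² + (29-102)² + (145-100)²]
d = √[22201 + 5329 + 2025]
d = √29555
d ≈ 171.92


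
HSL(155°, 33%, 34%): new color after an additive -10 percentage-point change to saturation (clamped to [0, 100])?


Original S = 33%
Adjustment = -10 percentage points
New S = 33 + (-10) = 23
Clamp to [0, 100] → 23
= HSL(155°, 23%, 34%)


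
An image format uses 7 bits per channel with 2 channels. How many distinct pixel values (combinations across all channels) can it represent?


Total bits = 7 bits/channel × 2 channels = 14 bits
Distinct pixel values = 2^14
= 16,384 pixel values


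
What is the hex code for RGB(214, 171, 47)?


R = 214 → D6 (hex)
G = 171 → AB (hex)
B = 47 → 2F (hex)
Hex = #D6AB2F


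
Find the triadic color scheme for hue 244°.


Triadic: equally spaced at 120° intervals
H1 = 244°
H2 = (244 + 120) mod 360 = 4°
H3 = (244 + 240) mod 360 = 124°
Triadic = 244°, 4°, 124°


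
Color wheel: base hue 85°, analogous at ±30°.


Base hue: 85°
Left analog: (85 - 30) mod 360 = 55°
Right analog: (85 + 30) mod 360 = 115°
Analogous hues = 55° and 115°


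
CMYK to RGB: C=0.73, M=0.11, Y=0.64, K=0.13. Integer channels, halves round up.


R = 255 × (1-C) × (1-K) = 255 × 0.27 × 0.87 = 59.8995 → 60
G = 255 × (1-M) × (1-K) = 255 × 0.89 × 0.87 = 197.4465 → 197
B = 255 × (1-Y) × (1-K) = 255 × 0.36 × 0.87 = 79.866 → 80
= RGB(60, 197, 80)


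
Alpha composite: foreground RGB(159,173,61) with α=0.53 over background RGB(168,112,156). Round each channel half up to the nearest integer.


C = α×F + (1-α)×B, with 1-α = 0.47
R: 0.53×159 + 0.47×168 = 84.27 + 78.96 = 163.23 → 163
G: 0.53×173 + 0.47×112 = 91.69 + 52.64 = 144.33 → 144
B: 0.53×61 + 0.47×156 = 32.33 + 73.32 = 105.65 → 106
= RGB(163, 144, 106)


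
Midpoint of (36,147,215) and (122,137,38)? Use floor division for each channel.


Midpoint: each channel = ⌊(C₁+C₂)/2⌋
R: ⌊(36+122)/2⌋ = 79
G: ⌊(147+137)/2⌋ = 142
B: ⌊(215+38)/2⌋ = 126
= RGB(79, 142, 126)


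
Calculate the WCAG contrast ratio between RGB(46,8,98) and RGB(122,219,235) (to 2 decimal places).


Linearize each sRGB channel c=v/255: c/12.92 if c ≤ 0.04045 else ((c+0.055)/1.055)^2.4
L = 0.2126×R_lin + 0.7152×G_lin + 0.0722×B_lin
Color 1 (46,8,98):
  R=46: 46/255≈0.1804 > 0.04045 → ((0.1804+0.055)/1.055)^2.4 ≈ 0.02732
  G=8: 8/255≈0.0314 ≤ 0.04045 → 0.0314/12.92 ≈ 0.00243
  B=98: 98/255≈0.3843 > 0.04045 → ((0.3843+0.055)/1.055)^2.4 ≈ 0.12214
  L1 = 0.2126×0.02732 + 0.7152×0.00243 + 0.0722×0.12214 ≈ 0.01636
Color 2 (122,219,235):
  R=122: 122/255≈0.4784 > 0.04045 → ((0.4784+0.055)/1.055)^2.4 ≈ 0.19462
  G=219: 219/255≈0.8588 > 0.04045 → ((0.8588+0.055)/1.055)^2.4 ≈ 0.70838
  B=235: 235/255≈0.9216 > 0.04045 → ((0.9216+0.055)/1.055)^2.4 ≈ 0.83077
  L2 = 0.2126×0.19462 + 0.7152×0.70838 + 0.0722×0.83077 ≈ 0.60799
Lighter = 0.60799, Darker = 0.01636
Ratio = (L_lighter + 0.05) / (L_darker + 0.05)
Ratio = (0.60799 + 0.05) / (0.01636 + 0.05) = 0.65799 / 0.06636 ≈ 9.9149
Ratio ≈ 9.91:1


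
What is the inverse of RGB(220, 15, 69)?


Invert: (255-R, 255-G, 255-B)
R: 255-220 = 35
G: 255-15 = 240
B: 255-69 = 186
= RGB(35, 240, 186)


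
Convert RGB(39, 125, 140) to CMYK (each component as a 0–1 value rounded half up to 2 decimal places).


R'=39/255≈0.1529, G'=125/255≈0.4902, B'=140/255≈0.5490
K = 1 - max(R',G',B') = 1 - 140/255 = 115/255 = 0.45098… → 0.45
(1-R'-K)/(1-K) simplifies to (max-R)/max with max = 140:
C = (140-39)/140 = 101/140 = 0.72142… → 0.72
M = (140-125)/140 = 15/140 = 0.10714… → 0.11
Y = (140-140)/140 = 0/140 = 0 → 0.00
= CMYK(0.72, 0.11, 0.00, 0.45)


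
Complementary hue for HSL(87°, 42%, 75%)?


Complement = opposite side of color wheel = hue + 180°
H' = (87 + 180) mod 360 = 267°
S and L unchanged.
= HSL(267°, 42%, 75%)


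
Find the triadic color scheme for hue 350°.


Triadic: equally spaced at 120° intervals
H1 = 350°
H2 = (350 + 120) mod 360 = 110°
H3 = (350 + 240) mod 360 = 230°
Triadic = 350°, 110°, 230°


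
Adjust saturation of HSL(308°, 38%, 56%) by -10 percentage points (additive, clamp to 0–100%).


Original S = 38%
Adjustment = -10 percentage points
New S = 38 + (-10) = 28
Clamp to [0, 100] → 28
= HSL(308°, 28%, 56%)


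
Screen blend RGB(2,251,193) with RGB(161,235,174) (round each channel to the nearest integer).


Screen: C = 255 - (255-A)×(255-B)/255, rounded to nearest integer
R: 255 - (255-2)×(255-161)/255 = 255 - 23782/255 ≈ 255 - 93.263 = 161.737 → 162
G: 255 - (255-251)×(255-235)/255 = 255 - 80/255 ≈ 255 - 0.314 = 254.686 → 255
B: 255 - (255-193)×(255-174)/255 = 255 - 5022/255 ≈ 255 - 19.694 = 235.306 → 235
= RGB(162, 255, 235)


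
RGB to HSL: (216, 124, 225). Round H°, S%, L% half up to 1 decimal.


Normalize: R'=216/255≈0.8471, G'=124/255≈0.4863, B'=225/255≈0.8824
Max=225/255, Min=124/255, Δ=Max-Min=101/255
L = (Max+Min)/2 = (225+124)/510 = 349/510 = 0.68431… → L = 68.4%
L > 0.5 → S = Δ/(2-Max-Min) = 101/(510-225-124) = 101/161 = 0.62732… → S = 62.7%
(the 1/255 factors cancel in S and H, so raw channel differences can be used)
Max is B' → H = 60 × ((R-G)/Δ + 4) = 60 × ((216-124)/101 + 4)
  92/101 + 4 = 0.9108… + 4 = 4.9108…
  H = 60 × 4.9108… = 294.653…° → H = 294.7°
= HSL(294.7°, 62.7%, 68.4%)


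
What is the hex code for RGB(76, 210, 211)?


R = 76 → 4C (hex)
G = 210 → D2 (hex)
B = 211 → D3 (hex)
Hex = #4CD2D3


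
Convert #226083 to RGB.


22 → 34 (R)
60 → 96 (G)
83 → 131 (B)
= RGB(34, 96, 131)


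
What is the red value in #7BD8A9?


Color: #7BD8A9
R = 7B = 123
G = D8 = 216
B = A9 = 169
Red = 123


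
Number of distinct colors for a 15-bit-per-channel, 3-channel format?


Total bits = 15 bits/channel × 3 channels = 45 bits
Distinct colors = 2^45
= 35,184,372,088,832 colors


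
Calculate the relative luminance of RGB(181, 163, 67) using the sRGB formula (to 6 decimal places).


Linearize each channel (sRGB transfer function): c = v/255; c_lin = c/12.92 if c ≤ 0.04045, else ((c+0.055)/1.055)^2.4
  R: 181/255 ≈ 0.709804 > 0.04045 → ((0.709804+0.055)/1.055)^2.4 ≈ 0.462077
  G: 163/255 ≈ 0.639216 > 0.04045 → ((0.639216+0.055)/1.055)^2.4 ≈ 0.366253
  B: 67/255 ≈ 0.262745 > 0.04045 → ((0.262745+0.055)/1.055)^2.4 ≈ 0.056128
R_lin = 0.462077, G_lin = 0.366253, B_lin = 0.056128
L = 0.2126×R + 0.7152×G + 0.0722×B
L = 0.2126×0.462077 + 0.7152×0.366253 + 0.0722×0.056128
L ≈ 0.364234


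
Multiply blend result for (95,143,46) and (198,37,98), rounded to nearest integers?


Multiply: C = A×B/255, rounded to nearest integer
R: 95×198/255 = 18810/255 ≈ 73.765 → 74
G: 143×37/255 = 5291/255 ≈ 20.749 → 21
B: 46×98/255 = 4508/255 ≈ 17.678 → 18
= RGB(74, 21, 18)


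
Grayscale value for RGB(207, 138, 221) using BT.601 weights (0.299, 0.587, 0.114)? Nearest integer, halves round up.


Gray = 0.299×R + 0.587×G + 0.114×B
Gray = 0.299×207 + 0.587×138 + 0.114×221
Gray = 61.893 + 81.006 + 25.194
Gray = 168.093 → round half up → 168
Gray = 168


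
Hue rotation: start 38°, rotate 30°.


New hue = (H + rotation) mod 360
New hue = (38 + 30) mod 360
= 68 mod 360
= 68°


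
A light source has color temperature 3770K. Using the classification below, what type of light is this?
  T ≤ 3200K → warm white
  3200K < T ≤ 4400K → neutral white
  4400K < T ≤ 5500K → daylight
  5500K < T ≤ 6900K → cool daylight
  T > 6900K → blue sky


Temperature: 3770K
3200K < 3770K ≤ 4400K → neutral white
Classification: neutral white


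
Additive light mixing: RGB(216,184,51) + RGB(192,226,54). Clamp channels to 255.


Additive: each channel = min(255, C₁+C₂)
R: 216+192 = 408 → 255
G: 184+226 = 410 → 255
B: 51+54 = 105 → 105
= RGB(255, 255, 105)


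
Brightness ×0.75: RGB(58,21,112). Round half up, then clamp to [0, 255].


Multiply each channel by 0.75, round half up, clamp to [0, 255]
R: 58×0.75 = 43.5 → round → 44
G: 21×0.75 = 15.75 → round → 16
B: 112×0.75 = 84
= RGB(44, 16, 84)


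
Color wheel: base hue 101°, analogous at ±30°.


Base hue: 101°
Left analog: (101 - 30) mod 360 = 71°
Right analog: (101 + 30) mod 360 = 131°
Analogous hues = 71° and 131°


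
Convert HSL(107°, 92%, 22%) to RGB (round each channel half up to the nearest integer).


H=107°, S=0.92, L=0.22
C = (1-|2L-1|)×S = (1-|-0.56|)×0.92 = 0.4048
H' = H/60 = 107/60 ≈ 1.7833; X = C×(1-|H' mod 2 - 1|) ≈ 0.0877
m = L - C/2 = 0.22 - 0.2024 = 0.0176
Sector ⌊H'⌋ = 1 → (R',G',B') = (≈0.0877, 0.4048, 0.0)
RGB = ((R'+m)×255, (G'+m)×255, (B'+m)×255) = (26.8532, 107.712, 4.488)
Round half up → RGB(27, 108, 4)


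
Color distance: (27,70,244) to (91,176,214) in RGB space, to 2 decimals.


d = √[(R₁-R₂)² + (G₁-G₂)² + (B₁-B₂)²]
d = √[(27-91)² + (70-176)² + (244-214)²]
d = √[4096 + 11236 + 900]
d = √16232
d ≈ 127.40


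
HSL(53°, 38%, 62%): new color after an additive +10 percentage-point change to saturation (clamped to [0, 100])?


Original S = 38%
Adjustment = +10 percentage points
New S = 38 + (10) = 48
Clamp to [0, 100] → 48
= HSL(53°, 48%, 62%)


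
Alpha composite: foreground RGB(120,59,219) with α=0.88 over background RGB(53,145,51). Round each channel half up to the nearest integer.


C = α×F + (1-α)×B, with 1-α = 0.12
R: 0.88×120 + 0.12×53 = 105.60 + 6.36 = 111.96 → 112
G: 0.88×59 + 0.12×145 = 51.92 + 17.40 = 69.32 → 69
B: 0.88×219 + 0.12×51 = 192.72 + 6.12 = 198.84 → 199
= RGB(112, 69, 199)


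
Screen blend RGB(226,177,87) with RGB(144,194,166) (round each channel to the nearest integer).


Screen: C = 255 - (255-A)×(255-B)/255, rounded to nearest integer
R: 255 - (255-226)×(255-144)/255 = 255 - 3219/255 ≈ 255 - 12.624 = 242.376 → 242
G: 255 - (255-177)×(255-194)/255 = 255 - 4758/255 ≈ 255 - 18.659 = 236.341 → 236
B: 255 - (255-87)×(255-166)/255 = 255 - 14952/255 ≈ 255 - 58.635 = 196.365 → 196
= RGB(242, 236, 196)


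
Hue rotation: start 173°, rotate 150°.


New hue = (H + rotation) mod 360
New hue = (173 + 150) mod 360
= 323 mod 360
= 323°


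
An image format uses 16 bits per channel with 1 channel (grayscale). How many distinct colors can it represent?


Total bits = 16 bits/channel × 1 channels = 16 bits
Distinct colors = 2^16
= 65,536 colors


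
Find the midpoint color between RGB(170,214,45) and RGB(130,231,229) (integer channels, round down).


Midpoint: each channel = ⌊(C₁+C₂)/2⌋
R: ⌊(170+130)/2⌋ = 150
G: ⌊(214+231)/2⌋ = 222
B: ⌊(45+229)/2⌋ = 137
= RGB(150, 222, 137)


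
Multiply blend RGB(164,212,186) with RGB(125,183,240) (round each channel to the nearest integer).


Multiply: C = A×B/255, rounded to nearest integer
R: 164×125/255 = 20500/255 ≈ 80.392 → 80
G: 212×183/255 = 38796/255 ≈ 152.141 → 152
B: 186×240/255 = 44640/255 ≈ 175.059 → 175
= RGB(80, 152, 175)


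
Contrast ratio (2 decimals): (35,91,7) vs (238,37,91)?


Linearize each sRGB channel c=v/255: c/12.92 if c ≤ 0.04045 else ((c+0.055)/1.055)^2.4
L = 0.2126×R_lin + 0.7152×G_lin + 0.0722×B_lin
Color 1 (35,91,7):
  R=35: 35/255≈0.1373 > 0.04045 → ((0.1373+0.055)/1.055)^2.4 ≈ 0.01681
  G=91: 91/255≈0.3569 > 0.04045 → ((0.3569+0.055)/1.055)^2.4 ≈ 0.10462
  B=7: 7/255≈0.0275 ≤ 0.04045 → 0.0275/12.92 ≈ 0.00212
  L1 = 0.2126×0.01681 + 0.7152×0.10462 + 0.0722×0.00212 ≈ 0.07855
Color 2 (238,37,91):
  R=238: 238/255≈0.9333 > 0.04045 → ((0.9333+0.055)/1.055)^2.4 ≈ 0.85499
  G=37: 37/255≈0.1451 > 0.04045 → ((0.1451+0.055)/1.055)^2.4 ≈ 0.01850
  B=91: 91/255≈0.3569 > 0.04045 → ((0.3569+0.055)/1.055)^2.4 ≈ 0.10462
  L2 = 0.2126×0.85499 + 0.7152×0.01850 + 0.0722×0.10462 ≈ 0.20256
Lighter = 0.20256, Darker = 0.07855
Ratio = (L_lighter + 0.05) / (L_darker + 0.05)
Ratio = (0.20256 + 0.05) / (0.07855 + 0.05) = 0.25256 / 0.12855 ≈ 1.9647
Ratio ≈ 1.96:1


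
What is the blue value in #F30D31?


Color: #F30D31
R = F3 = 243
G = 0D = 13
B = 31 = 49
Blue = 49


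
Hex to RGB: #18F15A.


18 → 24 (R)
F1 → 241 (G)
5A → 90 (B)
= RGB(24, 241, 90)


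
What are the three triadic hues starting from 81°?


Triadic: equally spaced at 120° intervals
H1 = 81°
H2 = (81 + 120) mod 360 = 201°
H3 = (81 + 240) mod 360 = 321°
Triadic = 81°, 201°, 321°


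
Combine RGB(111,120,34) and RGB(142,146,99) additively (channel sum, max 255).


Additive: each channel = min(255, C₁+C₂)
R: 111+142 = 253 → 253
G: 120+146 = 266 → 255
B: 34+99 = 133 → 133
= RGB(253, 255, 133)


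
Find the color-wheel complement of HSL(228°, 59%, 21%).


Complement = opposite side of color wheel = hue + 180°
H' = (228 + 180) mod 360 = 48°
S and L unchanged.
= HSL(48°, 59%, 21%)


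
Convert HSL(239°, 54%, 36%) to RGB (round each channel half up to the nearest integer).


H=239°, S=0.54, L=0.36
C = (1-|2L-1|)×S = (1-|-0.28|)×0.54 = 0.3888
H' = H/60 = 239/60 ≈ 3.9833; X = C×(1-|H' mod 2 - 1|) = 0.00648
m = L - C/2 = 0.36 - 0.1944 = 0.1656
Sector ⌊H'⌋ = 3 → (R',G',B') = (0.0, 0.00648, 0.3888)
RGB = ((R'+m)×255, (G'+m)×255, (B'+m)×255) = (42.228, 43.8804, 141.372)
Round half up → RGB(42, 44, 141)


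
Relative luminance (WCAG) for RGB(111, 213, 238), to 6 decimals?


Linearize each channel (sRGB transfer function): c = v/255; c_lin = c/12.92 if c ≤ 0.04045, else ((c+0.055)/1.055)^2.4
  R: 111/255 ≈ 0.435294 > 0.04045 → ((0.435294+0.055)/1.055)^2.4 ≈ 0.158961
  G: 213/255 ≈ 0.835294 > 0.04045 → ((0.835294+0.055)/1.055)^2.4 ≈ 0.665387
  B: 238/255 ≈ 0.933333 > 0.04045 → ((0.933333+0.055)/1.055)^2.4 ≈ 0.854993
R_lin = 0.158961, G_lin = 0.665387, B_lin = 0.854993
L = 0.2126×R + 0.7152×G + 0.0722×B
L = 0.2126×0.158961 + 0.7152×0.665387 + 0.0722×0.854993
L ≈ 0.571411


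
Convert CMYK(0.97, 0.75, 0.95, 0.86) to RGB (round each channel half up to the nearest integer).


R = 255 × (1-C) × (1-K) = 255 × 0.03 × 0.14 = 1.071 → 1
G = 255 × (1-M) × (1-K) = 255 × 0.25 × 0.14 = 8.925 → 9
B = 255 × (1-Y) × (1-K) = 255 × 0.05 × 0.14 = 1.785 → 2
= RGB(1, 9, 2)


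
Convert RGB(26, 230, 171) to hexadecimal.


R = 26 → 1A (hex)
G = 230 → E6 (hex)
B = 171 → AB (hex)
Hex = #1AE6AB


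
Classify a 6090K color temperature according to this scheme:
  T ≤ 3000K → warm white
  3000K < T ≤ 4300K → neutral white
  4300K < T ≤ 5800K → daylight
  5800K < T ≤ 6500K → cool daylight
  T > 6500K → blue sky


Temperature: 6090K
5800K < 6090K ≤ 6500K → cool daylight
Classification: cool daylight


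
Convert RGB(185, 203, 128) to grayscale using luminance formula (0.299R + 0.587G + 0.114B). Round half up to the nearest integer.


Gray = 0.299×R + 0.587×G + 0.114×B
Gray = 0.299×185 + 0.587×203 + 0.114×128
Gray = 55.315 + 119.161 + 14.592
Gray = 189.068 → round half up → 189
Gray = 189


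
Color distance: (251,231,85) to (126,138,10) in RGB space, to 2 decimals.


d = √[(R₁-R₂)² + (G₁-G₂)² + (B₁-B₂)²]
d = √[(251-126)² + (231-138)² + (85-10)²]
d = √[15625 + 8649 + 5625]
d = √29899
d ≈ 172.91


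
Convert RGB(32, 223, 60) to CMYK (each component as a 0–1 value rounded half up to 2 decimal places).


R'=32/255≈0.1255, G'=223/255≈0.8745, B'=60/255≈0.2353
K = 1 - max(R',G',B') = 1 - 223/255 = 32/255 = 0.12549… → 0.13
(1-R'-K)/(1-K) simplifies to (max-R)/max with max = 223:
C = (223-32)/223 = 191/223 = 0.85650… → 0.86
M = (223-223)/223 = 0/223 = 0 → 0.00
Y = (223-60)/223 = 163/223 = 0.73094… → 0.73
= CMYK(0.86, 0.00, 0.73, 0.13)


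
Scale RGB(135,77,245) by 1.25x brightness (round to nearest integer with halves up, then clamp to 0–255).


Multiply each channel by 1.25, round half up, clamp to [0, 255]
R: 135×1.25 = 168.75 → round → 169
G: 77×1.25 = 96.25 → round → 96
B: 245×1.25 = 306.25 → round → 306 → clamp → 255
= RGB(169, 96, 255)
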